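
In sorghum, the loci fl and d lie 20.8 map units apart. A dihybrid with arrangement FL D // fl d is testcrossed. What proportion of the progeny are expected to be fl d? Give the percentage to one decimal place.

39.6%

A map distance of 20.8 map units corresponds to a recombination frequency of 0.208.
The F1 is FL D / fl d, so fl d is a parental gamete class with expected frequency (1 − r)/2 = 0.792/2 = 0.3960.
That is 0.3960 = 39.6% of the progeny.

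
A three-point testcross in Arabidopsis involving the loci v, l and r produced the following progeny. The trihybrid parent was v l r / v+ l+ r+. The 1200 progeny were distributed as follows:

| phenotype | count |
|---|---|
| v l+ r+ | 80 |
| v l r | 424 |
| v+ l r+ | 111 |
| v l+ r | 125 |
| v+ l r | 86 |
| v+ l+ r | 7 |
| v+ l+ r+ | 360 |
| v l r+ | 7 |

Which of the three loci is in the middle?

The two rarest classes, v l r+ and v+ l+ r, are the double crossovers. Comparing them with the parentals, only the r allele has switched, so r is the middle locus and the order is v – r – l.

r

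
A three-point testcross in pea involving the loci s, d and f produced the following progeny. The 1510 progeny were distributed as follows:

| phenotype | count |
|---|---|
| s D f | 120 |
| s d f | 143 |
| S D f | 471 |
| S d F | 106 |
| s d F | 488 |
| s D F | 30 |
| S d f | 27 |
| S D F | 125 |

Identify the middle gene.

The two most frequent reciprocal classes, S D f and s d F, are the parental types, so the F1 was S D f / s d F.
The two rarest classes, S d f and s D F, are the double crossovers. Comparing them with the parentals, only the d allele has switched, so d is the middle locus and the order is f – d – s.

d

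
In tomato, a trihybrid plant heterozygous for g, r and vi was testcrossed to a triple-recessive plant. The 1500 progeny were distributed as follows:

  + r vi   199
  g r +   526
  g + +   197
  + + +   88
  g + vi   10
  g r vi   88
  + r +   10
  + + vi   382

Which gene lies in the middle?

g

The two most frequent reciprocal classes, g r + and + + vi, are the parental types, so the F1 was g r + / + + vi.
The two rarest classes, + r + and g + vi, are the double crossovers. Comparing them with the parentals, only the g allele has switched, so g is the middle locus and the order is vi – g – r.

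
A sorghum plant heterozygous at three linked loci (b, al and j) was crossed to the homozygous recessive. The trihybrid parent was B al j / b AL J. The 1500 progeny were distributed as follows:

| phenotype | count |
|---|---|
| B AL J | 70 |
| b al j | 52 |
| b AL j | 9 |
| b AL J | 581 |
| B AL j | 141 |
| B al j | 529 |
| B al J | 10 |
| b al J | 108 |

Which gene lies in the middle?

j

The two rarest classes, B al J and b AL j, are the double crossovers. Comparing them with the parentals, only the j allele has switched, so j is the middle locus and the order is b – j – al.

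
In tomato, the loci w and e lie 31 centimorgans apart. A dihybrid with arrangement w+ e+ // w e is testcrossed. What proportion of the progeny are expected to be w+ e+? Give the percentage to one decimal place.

A map distance of 31 centimorgans corresponds to a recombination frequency of 0.310.
The F1 is w+ e+ / w e, so w+ e+ is a parental gamete class with expected frequency (1 − r)/2 = 0.690/2 = 0.3450.
That is 0.3450 = 34.5% of the progeny.

34.5%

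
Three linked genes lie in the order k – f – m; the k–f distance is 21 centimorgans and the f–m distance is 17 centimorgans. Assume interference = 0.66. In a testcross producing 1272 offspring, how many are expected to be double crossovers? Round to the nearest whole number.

15

Map distances give recombination frequencies of 0.210 and 0.170 for the two intervals.
With interference 0.66 (so coincidence = 0.34), expected double-crossover frequency = 0.210 × 0.170 × 0.34 = 0.01214.
Expected number = 0.01214 × 1272 = 15.44 ≈ 15.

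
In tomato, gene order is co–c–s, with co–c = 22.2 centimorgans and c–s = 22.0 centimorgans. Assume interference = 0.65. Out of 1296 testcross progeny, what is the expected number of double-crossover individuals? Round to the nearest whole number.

Map distances give recombination frequencies of 0.222 and 0.220 for the two intervals.
With interference 0.65 (so coincidence = 0.35), expected double-crossover frequency = 0.222 × 0.220 × 0.35 = 0.01709.
Expected number = 0.01709 × 1296 = 22.15 ≈ 22.

22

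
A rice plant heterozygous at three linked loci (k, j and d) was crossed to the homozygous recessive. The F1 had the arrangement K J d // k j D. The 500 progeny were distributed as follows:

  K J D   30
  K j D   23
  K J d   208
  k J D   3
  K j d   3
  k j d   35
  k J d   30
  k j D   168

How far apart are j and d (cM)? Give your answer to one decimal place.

The two rarest classes, K j d and k J D, are the double crossovers. Comparing them with the parentals, only the j allele has switched, so j is the middle locus and the order is d – j – k.
Crossovers in the d–j interval produce the single-crossover classes K J D and k j d (30 + 35 = 65) plus the double crossovers (6).
RF(d–j) = (65 + 6) / 500 = 71/500 = 0.1420 → 14.2 cM.

14.2 cM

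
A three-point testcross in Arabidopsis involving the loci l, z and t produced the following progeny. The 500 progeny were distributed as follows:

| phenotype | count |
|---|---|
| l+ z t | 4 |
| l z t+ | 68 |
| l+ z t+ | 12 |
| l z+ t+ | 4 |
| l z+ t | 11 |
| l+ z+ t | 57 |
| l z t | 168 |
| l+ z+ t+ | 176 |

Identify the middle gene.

The two most frequent reciprocal classes, l z t and l+ z+ t+, are the parental types, so the F1 was l z t / l+ z+ t+.
The two rarest classes, l+ z t and l z+ t+, are the double crossovers. Comparing them with the parentals, only the l allele has switched, so l is the middle locus and the order is z – l – t.

l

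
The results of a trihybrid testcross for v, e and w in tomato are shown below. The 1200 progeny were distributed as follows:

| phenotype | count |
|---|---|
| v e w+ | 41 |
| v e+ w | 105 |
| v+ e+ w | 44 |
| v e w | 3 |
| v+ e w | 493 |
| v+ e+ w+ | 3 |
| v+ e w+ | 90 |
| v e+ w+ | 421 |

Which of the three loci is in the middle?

The two most frequent reciprocal classes, v+ e w and v e+ w+, are the parental types, so the F1 was v+ e w / v e+ w+.
The two rarest classes, v e w and v+ e+ w+, are the double crossovers. Comparing them with the parentals, only the v allele has switched, so v is the middle locus and the order is w – v – e.

v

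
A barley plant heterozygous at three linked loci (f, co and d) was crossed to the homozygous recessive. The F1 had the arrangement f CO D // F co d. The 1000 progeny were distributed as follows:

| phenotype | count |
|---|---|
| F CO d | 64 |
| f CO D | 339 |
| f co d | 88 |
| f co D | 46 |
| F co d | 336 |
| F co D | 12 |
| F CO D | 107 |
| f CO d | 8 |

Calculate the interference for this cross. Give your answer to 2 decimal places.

The two rarest classes, f CO d and F co D, are the double crossovers. Comparing them with the parentals, only the d allele has switched, so d is the middle locus and the order is co – d – f.
co–d: (110 + 20)/1000 = 0.1300; d–f: (195 + 20)/1000 = 0.2150.
Expected DCO frequency = 0.1300 × 0.2150 ≈ 0.02795; observed = 20/1000 ≈ 0.02000.
Coefficient of coincidence = 0.02000/0.02795 ≈ 0.72; interference = 1 − 0.72 = 0.28.

0.28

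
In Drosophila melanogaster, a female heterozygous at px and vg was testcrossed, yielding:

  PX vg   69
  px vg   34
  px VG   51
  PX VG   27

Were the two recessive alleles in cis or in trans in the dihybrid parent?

The two most frequent classes are PX vg (69) and px VG (51); these are the parental (non-recombinant) types.
So the F1 carried PX vg on one chromosome and px VG on the other — the recessive alleles are on opposite chromosomes (trans / repulsion).

trans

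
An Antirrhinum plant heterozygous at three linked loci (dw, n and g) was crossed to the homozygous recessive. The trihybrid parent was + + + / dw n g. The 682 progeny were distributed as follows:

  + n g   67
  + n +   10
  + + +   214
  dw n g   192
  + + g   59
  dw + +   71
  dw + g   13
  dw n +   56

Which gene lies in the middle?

n

The two rarest classes, + n + and dw + g, are the double crossovers. Comparing them with the parentals, only the n allele has switched, so n is the middle locus and the order is g – n – dw.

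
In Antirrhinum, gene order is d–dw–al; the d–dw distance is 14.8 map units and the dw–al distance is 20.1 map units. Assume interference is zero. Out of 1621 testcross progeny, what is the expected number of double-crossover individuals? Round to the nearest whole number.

Map distances give recombination frequencies of 0.148 and 0.201 for the two intervals.
With no interference, expected double-crossover frequency = 0.148 × 0.201 = 0.02975.
Expected number = 0.02975 × 1621 = 48.22 ≈ 48.

48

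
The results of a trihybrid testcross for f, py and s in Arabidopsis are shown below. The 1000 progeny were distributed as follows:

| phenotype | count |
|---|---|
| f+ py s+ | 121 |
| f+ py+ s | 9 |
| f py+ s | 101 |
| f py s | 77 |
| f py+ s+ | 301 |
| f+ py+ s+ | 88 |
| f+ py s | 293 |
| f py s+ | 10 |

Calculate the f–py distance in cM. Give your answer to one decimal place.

18.4 cM

The two most frequent reciprocal classes, f py+ s+ and f+ py s, are the parental types, so the F1 was f py+ s+ / f+ py s.
The two rarest classes, f py s+ and f+ py+ s, are the double crossovers. Comparing them with the parentals, only the py allele has switched, so py is the middle locus and the order is f – py – s.
Crossovers in the f–py interval produce the single-crossover classes f+ py+ s+ and f py s (88 + 77 = 165) plus the double crossovers (19).
RF(f–py) = (165 + 19) / 1000 = 184/1000 = 0.1840 → 18.4 cM.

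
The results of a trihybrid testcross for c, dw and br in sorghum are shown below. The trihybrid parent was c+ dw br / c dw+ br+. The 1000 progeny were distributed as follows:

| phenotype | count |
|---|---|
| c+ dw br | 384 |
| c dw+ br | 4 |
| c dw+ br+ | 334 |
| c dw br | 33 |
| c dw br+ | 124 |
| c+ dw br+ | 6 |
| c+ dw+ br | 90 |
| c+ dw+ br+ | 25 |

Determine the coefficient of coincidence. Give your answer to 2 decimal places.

0.66

The two rarest classes, c+ dw br+ and c dw+ br, are the double crossovers. Comparing them with the parentals, only the br allele has switched, so br is the middle locus and the order is dw – br – c.
dw–br: (214 + 10)/1000 = 0.2240; br–c: (58 + 10)/1000 = 0.0680.
Expected DCO frequency = 0.2240 × 0.0680 ≈ 0.01523; observed = 10/1000 ≈ 0.01000.
Coefficient of coincidence = 0.01000/0.01523 ≈ 0.66.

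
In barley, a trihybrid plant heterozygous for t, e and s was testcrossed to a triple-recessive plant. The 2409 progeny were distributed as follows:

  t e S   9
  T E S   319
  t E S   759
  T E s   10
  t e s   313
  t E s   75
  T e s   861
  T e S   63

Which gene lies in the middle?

e

The two most frequent reciprocal classes, T e s and t E S, are the parental types, so the F1 was T e s / t E S.
The two rarest classes, T E s and t e S, are the double crossovers. Comparing them with the parentals, only the e allele has switched, so e is the middle locus and the order is s – e – t.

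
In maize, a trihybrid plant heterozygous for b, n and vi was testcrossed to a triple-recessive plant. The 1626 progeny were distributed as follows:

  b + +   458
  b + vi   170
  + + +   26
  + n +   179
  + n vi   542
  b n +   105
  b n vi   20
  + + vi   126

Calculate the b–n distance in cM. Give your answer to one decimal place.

17.0 cM

The two most frequent reciprocal classes, b + + and + n vi, are the parental types, so the F1 was b + + / + n vi.
The two rarest classes, + + + and b n vi, are the double crossovers. Comparing them with the parentals, only the b allele has switched, so b is the middle locus and the order is vi – b – n.
Crossovers in the b–n interval produce the single-crossover classes b n + and + + vi (105 + 126 = 231) plus the double crossovers (46).
RF(b–n) = (231 + 46) / 1626 = 277/1626 = 0.1704 → 17.0 cM.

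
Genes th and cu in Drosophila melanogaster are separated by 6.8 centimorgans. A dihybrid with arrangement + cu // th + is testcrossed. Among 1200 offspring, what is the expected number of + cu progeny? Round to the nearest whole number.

559

A map distance of 6.8 centimorgans corresponds to a recombination frequency of 0.068.
The F1 is + cu / th +, so + cu is a parental gamete class with expected frequency (1 − r)/2 = 0.932/2 = 0.4660.
Expected number = 0.4660 × 1200 = 559.20 ≈ 559.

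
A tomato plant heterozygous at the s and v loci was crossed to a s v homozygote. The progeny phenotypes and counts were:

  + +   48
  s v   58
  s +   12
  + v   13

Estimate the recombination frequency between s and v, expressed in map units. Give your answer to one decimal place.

The two most frequent classes, + + (48) and s v (58), are the parental types, so the F1 was + + / s v.
The recombinant classes are + v and s +: 13 + 12 = 25.
Recombination frequency = 25/131 = 0.1908 ≈ 19.1%, i.e. 19.1 map units.

19.1 map units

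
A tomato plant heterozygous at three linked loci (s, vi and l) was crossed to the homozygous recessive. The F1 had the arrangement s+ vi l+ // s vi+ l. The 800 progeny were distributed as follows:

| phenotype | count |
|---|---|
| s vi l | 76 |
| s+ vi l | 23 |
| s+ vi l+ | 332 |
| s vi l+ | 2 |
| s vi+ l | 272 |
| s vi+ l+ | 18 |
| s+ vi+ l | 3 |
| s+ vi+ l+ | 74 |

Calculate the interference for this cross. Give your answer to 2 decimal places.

The two rarest classes, s vi l+ and s+ vi+ l, are the double crossovers. Comparing them with the parentals, only the s allele has switched, so s is the middle locus and the order is vi – s – l.
vi–s: (150 + 5)/800 = 0.1938; s–l: (41 + 5)/800 = 0.0575.
Expected DCO frequency = 0.1938 × 0.0575 ≈ 0.01114; observed = 5/800 ≈ 0.00625.
Coefficient of coincidence = 0.00625/0.01114 ≈ 0.56; interference = 1 − 0.56 = 0.44.

0.44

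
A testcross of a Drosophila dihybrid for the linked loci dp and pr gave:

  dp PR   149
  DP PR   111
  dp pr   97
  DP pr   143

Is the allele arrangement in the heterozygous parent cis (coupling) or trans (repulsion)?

trans

The two most frequent classes are DP pr (143) and dp PR (149); these are the parental (non-recombinant) types.
So the F1 carried DP pr on one chromosome and dp PR on the other — the recessive alleles are on opposite chromosomes (trans / repulsion).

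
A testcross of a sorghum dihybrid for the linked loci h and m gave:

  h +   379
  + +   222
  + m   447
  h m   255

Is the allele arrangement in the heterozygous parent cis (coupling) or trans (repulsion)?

The two most frequent classes are + m (447) and h + (379); these are the parental (non-recombinant) types.
So the F1 carried + m on one chromosome and h + on the other — the recessive alleles are on opposite chromosomes (trans / repulsion).

trans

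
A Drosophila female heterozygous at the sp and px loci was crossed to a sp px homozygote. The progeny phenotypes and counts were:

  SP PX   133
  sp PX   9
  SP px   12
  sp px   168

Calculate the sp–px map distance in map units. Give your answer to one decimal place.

6.5 map units

The two most frequent classes, SP PX (133) and sp px (168), are the parental types, so the F1 was SP PX / sp px.
The recombinant classes are SP px and sp PX: 12 + 9 = 21.
Recombination frequency = 21/322 = 0.0652 ≈ 6.5%, i.e. 6.5 map units.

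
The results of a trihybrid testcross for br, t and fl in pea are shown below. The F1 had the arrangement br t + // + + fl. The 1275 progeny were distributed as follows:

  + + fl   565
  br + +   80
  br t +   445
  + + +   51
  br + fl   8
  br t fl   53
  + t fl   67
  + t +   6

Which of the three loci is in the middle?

br

The two rarest classes, + t + and br + fl, are the double crossovers. Comparing them with the parentals, only the br allele has switched, so br is the middle locus and the order is fl – br – t.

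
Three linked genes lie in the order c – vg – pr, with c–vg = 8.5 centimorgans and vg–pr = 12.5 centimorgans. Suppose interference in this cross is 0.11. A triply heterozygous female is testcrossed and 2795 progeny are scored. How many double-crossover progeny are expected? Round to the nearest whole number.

26

Map distances give recombination frequencies of 0.085 and 0.125 for the two intervals.
With interference 0.11 (so coincidence = 0.89), expected double-crossover frequency = 0.085 × 0.125 × 0.89 = 0.00946.
Expected number = 0.00946 × 2795 = 26.43 ≈ 26.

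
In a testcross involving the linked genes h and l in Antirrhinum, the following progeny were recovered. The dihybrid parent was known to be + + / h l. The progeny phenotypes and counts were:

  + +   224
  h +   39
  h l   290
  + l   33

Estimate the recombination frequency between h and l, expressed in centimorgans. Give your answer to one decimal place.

12.3 centimorgans

The recombinant classes are + l and h +: 33 + 39 = 72.
Recombination frequency = 72/586 = 0.1229 ≈ 12.3%, i.e. 12.3 centimorgans.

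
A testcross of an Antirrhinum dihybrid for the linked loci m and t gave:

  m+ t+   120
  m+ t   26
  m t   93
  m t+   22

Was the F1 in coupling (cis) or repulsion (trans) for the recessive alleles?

cis

The two most frequent classes are m+ t+ (120) and m t (93); these are the parental (non-recombinant) types.
So the F1 carried m+ t+ on one chromosome and m t on the other — the recessive alleles are on the same chromosome (cis / coupling).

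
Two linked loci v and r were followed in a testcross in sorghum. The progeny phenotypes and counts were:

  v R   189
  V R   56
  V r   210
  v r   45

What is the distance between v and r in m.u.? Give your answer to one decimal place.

The two most frequent classes, V r (210) and v R (189), are the parental types, so the F1 was V r / v R.
The recombinant classes are V R and v r: 56 + 45 = 101.
Recombination frequency = 101/500 = 0.2020 ≈ 20.2%, i.e. 20.2 m.u.

20.2 m.u.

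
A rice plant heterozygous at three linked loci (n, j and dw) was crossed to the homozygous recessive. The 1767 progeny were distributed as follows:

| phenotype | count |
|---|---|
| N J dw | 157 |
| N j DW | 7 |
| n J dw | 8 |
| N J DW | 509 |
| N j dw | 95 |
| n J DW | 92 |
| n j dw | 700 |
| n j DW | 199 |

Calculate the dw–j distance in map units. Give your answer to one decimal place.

The two most frequent reciprocal classes, N J DW and n j dw, are the parental types, so the F1 was N J DW / n j dw.
The two rarest classes, N j DW and n J dw, are the double crossovers. Comparing them with the parentals, only the j allele has switched, so j is the middle locus and the order is n – j – dw.
Crossovers in the j–dw interval produce the single-crossover classes N J dw and n j DW (157 + 199 = 356) plus the double crossovers (15).
RF(j–dw) = (356 + 15) / 1767 = 371/1767 = 0.2100 → 21.0 map units.

21.0 map units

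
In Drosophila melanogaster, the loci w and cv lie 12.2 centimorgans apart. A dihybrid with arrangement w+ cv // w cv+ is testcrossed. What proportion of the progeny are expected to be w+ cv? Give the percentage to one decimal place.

A map distance of 12.2 centimorgans corresponds to a recombination frequency of 0.122.
The F1 is w+ cv / w cv+, so w+ cv is a parental gamete class with expected frequency (1 − r)/2 = 0.878/2 = 0.4390.
That is 0.4390 = 43.9% of the progeny.

43.9%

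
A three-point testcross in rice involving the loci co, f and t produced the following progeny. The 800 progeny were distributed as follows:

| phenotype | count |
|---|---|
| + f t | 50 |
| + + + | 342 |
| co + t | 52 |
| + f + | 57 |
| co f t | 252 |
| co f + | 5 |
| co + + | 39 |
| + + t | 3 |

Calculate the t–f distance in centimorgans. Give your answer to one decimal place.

The two most frequent reciprocal classes, + + + and co f t, are the parental types, so the F1 was + + + / co f t.
The two rarest classes, + + t and co f +, are the double crossovers. Comparing them with the parentals, only the t allele has switched, so t is the middle locus and the order is co – t – f.
Crossovers in the t–f interval produce the single-crossover classes + f + and co + t (57 + 52 = 109) plus the double crossovers (8).
RF(t–f) = (109 + 8) / 800 = 117/800 = 0.1462 → 14.6 centimorgans.

14.6 centimorgans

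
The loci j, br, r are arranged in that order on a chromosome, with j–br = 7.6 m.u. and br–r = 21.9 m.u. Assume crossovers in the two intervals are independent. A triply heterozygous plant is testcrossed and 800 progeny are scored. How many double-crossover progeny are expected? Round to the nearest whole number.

Map distances give recombination frequencies of 0.076 and 0.219 for the two intervals.
With no interference, expected double-crossover frequency = 0.076 × 0.219 = 0.01664.
Expected number = 0.01664 × 800 = 13.32 ≈ 13.

13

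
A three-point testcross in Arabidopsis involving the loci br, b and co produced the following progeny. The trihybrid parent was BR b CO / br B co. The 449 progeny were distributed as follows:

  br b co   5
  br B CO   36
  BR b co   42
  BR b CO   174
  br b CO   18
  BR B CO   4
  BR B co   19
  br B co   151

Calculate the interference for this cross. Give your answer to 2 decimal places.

The two rarest classes, BR B CO and br b co, are the double crossovers. Comparing them with the parentals, only the b allele has switched, so b is the middle locus and the order is br – b – co.
br–b: (37 + 9)/449 = 0.1024; b–co: (78 + 9)/449 = 0.1938.
Expected DCO frequency = 0.1024 × 0.1938 ≈ 0.01985; observed = 9/449 ≈ 0.02004.
Coefficient of coincidence = 0.02004/0.01985 ≈ 1.01; interference = 1 − 1.01 = -0.01.

-0.01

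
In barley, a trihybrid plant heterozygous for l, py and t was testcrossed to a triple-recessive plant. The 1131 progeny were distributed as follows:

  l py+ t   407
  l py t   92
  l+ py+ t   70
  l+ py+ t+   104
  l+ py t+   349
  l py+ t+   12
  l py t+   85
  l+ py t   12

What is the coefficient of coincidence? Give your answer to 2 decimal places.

0.69

The two most frequent reciprocal classes, l+ py t+ and l py+ t, are the parental types, so the F1 was l+ py t+ / l py+ t.
The two rarest classes, l+ py t and l py+ t+, are the double crossovers. Comparing them with the parentals, only the t allele has switched, so t is the middle locus and the order is l – t – py.
l–t: (155 + 24)/1131 = 0.1583; t–py: (196 + 24)/1131 = 0.1945.
Expected DCO frequency = 0.1583 × 0.1945 ≈ 0.03079; observed = 24/1131 ≈ 0.02122.
Coefficient of coincidence = 0.02122/0.03079 ≈ 0.69.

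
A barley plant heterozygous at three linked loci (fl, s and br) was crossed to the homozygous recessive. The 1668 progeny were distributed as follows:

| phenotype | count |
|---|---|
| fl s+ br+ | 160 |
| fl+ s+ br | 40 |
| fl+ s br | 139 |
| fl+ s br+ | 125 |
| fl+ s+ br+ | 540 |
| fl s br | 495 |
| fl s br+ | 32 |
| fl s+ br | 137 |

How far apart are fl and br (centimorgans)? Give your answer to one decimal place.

22.2 centimorgans

The two most frequent reciprocal classes, fl s br and fl+ s+ br+, are the parental types, so the F1 was fl s br / fl+ s+ br+.
The two rarest classes, fl s br+ and fl+ s+ br, are the double crossovers. Comparing them with the parentals, only the br allele has switched, so br is the middle locus and the order is s – br – fl.
Crossovers in the br–fl interval produce the single-crossover classes fl+ s br and fl s+ br+ (139 + 160 = 299) plus the double crossovers (72).
RF(br–fl) = (299 + 72) / 1668 = 371/1668 = 0.2224 → 22.2 centimorgans.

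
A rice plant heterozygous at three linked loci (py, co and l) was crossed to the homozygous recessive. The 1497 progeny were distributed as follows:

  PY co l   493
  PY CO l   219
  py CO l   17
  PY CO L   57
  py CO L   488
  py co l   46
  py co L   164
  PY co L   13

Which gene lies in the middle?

The two most frequent reciprocal classes, PY co l and py CO L, are the parental types, so the F1 was PY co l / py CO L.
The two rarest classes, PY co L and py CO l, are the double crossovers. Comparing them with the parentals, only the l allele has switched, so l is the middle locus and the order is co – l – py.

l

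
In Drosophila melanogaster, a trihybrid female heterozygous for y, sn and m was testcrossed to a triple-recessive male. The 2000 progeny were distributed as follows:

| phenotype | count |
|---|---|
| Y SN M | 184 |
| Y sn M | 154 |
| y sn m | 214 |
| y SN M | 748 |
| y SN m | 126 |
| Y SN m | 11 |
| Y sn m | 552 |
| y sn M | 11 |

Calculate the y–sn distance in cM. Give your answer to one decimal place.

21.0 cM

The two most frequent reciprocal classes, Y sn m and y SN M, are the parental types, so the F1 was Y sn m / y SN M.
The two rarest classes, Y SN m and y sn M, are the double crossovers. Comparing them with the parentals, only the sn allele has switched, so sn is the middle locus and the order is y – sn – m.
Crossovers in the y–sn interval produce the single-crossover classes y sn m and Y SN M (214 + 184 = 398) plus the double crossovers (22).
RF(y–sn) = (398 + 22) / 2000 = 420/2000 = 0.2100 → 21.0 cM.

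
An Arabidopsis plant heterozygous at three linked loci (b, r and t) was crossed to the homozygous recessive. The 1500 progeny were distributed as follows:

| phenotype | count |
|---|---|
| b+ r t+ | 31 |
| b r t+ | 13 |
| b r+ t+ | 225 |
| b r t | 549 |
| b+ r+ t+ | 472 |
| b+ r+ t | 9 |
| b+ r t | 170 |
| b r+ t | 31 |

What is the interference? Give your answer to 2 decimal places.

0.06

The two most frequent reciprocal classes, b r t and b+ r+ t+, are the parental types, so the F1 was b r t / b+ r+ t+.
The two rarest classes, b r t+ and b+ r+ t, are the double crossovers. Comparing them with the parentals, only the t allele has switched, so t is the middle locus and the order is b – t – r.
b–t: (395 + 22)/1500 = 0.2780; t–r: (62 + 22)/1500 = 0.0560.
Expected DCO frequency = 0.2780 × 0.0560 ≈ 0.01557; observed = 22/1500 ≈ 0.01467.
Coefficient of coincidence = 0.01467/0.01557 ≈ 0.94; interference = 1 − 0.94 = 0.06.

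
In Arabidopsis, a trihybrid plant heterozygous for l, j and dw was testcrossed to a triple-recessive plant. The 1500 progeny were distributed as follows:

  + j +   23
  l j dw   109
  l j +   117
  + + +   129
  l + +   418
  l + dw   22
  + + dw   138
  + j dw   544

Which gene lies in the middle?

dw

The two most frequent reciprocal classes, + j dw and l + +, are the parental types, so the F1 was + j dw / l + +.
The two rarest classes, + j + and l + dw, are the double crossovers. Comparing them with the parentals, only the dw allele has switched, so dw is the middle locus and the order is j – dw – l.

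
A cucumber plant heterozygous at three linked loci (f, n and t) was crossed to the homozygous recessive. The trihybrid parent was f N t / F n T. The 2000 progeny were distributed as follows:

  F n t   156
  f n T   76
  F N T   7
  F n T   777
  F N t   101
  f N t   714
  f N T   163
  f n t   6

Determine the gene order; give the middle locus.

The two rarest classes, f n t and F N T, are the double crossovers. Comparing them with the parentals, only the n allele has switched, so n is the middle locus and the order is f – n – t.

n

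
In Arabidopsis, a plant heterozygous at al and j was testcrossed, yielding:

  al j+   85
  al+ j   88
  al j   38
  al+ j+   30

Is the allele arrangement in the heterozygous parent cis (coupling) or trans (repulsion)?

trans

The two most frequent classes are al+ j (88) and al j+ (85); these are the parental (non-recombinant) types.
So the F1 carried al+ j on one chromosome and al j+ on the other — the recessive alleles are on opposite chromosomes (trans / repulsion).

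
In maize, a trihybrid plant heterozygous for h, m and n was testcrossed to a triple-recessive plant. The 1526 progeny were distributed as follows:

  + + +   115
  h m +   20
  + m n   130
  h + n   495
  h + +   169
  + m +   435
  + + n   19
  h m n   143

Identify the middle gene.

The two most frequent reciprocal classes, h + n and + m +, are the parental types, so the F1 was h + n / + m +.
The two rarest classes, + + n and h m +, are the double crossovers. Comparing them with the parentals, only the h allele has switched, so h is the middle locus and the order is m – h – n.

h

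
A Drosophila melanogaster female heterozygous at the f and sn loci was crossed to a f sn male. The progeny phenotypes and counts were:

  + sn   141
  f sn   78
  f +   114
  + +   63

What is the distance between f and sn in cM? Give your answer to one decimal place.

35.6 cM

The two most frequent classes, + sn (141) and f + (114), are the parental types, so the F1 was + sn / f +.
The recombinant classes are + + and f sn: 63 + 78 = 141.
Recombination frequency = 141/396 = 0.3561 ≈ 35.6%, i.e. 35.6 cM.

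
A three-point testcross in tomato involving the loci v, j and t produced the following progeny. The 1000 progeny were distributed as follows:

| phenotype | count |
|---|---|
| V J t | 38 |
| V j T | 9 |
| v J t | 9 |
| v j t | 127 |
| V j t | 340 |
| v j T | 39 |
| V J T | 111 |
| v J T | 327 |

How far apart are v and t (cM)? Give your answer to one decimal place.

25.6 cM

The two most frequent reciprocal classes, v J T and V j t, are the parental types, so the F1 was v J T / V j t.
The two rarest classes, v J t and V j T, are the double crossovers. Comparing them with the parentals, only the t allele has switched, so t is the middle locus and the order is j – t – v.
Crossovers in the t–v interval produce the single-crossover classes V J T and v j t (111 + 127 = 238) plus the double crossovers (18).
RF(t–v) = (238 + 18) / 1000 = 256/1000 = 0.2560 → 25.6 cM.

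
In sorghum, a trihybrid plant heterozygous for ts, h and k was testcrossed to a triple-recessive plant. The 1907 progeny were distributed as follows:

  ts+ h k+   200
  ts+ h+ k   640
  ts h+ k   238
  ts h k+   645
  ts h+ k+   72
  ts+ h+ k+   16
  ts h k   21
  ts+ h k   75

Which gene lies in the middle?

The two most frequent reciprocal classes, ts+ h+ k and ts h k+, are the parental types, so the F1 was ts+ h+ k / ts h k+.
The two rarest classes, ts+ h+ k+ and ts h k, are the double crossovers. Comparing them with the parentals, only the k allele has switched, so k is the middle locus and the order is h – k – ts.

k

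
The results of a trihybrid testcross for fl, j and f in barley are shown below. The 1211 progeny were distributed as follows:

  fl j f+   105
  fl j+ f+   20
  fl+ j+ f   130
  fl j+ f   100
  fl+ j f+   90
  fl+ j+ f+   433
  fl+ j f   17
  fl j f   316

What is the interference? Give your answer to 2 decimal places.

The two most frequent reciprocal classes, fl+ j+ f+ and fl j f, are the parental types, so the F1 was fl+ j+ f+ / fl j f.
The two rarest classes, fl j+ f+ and fl+ j f, are the double crossovers. Comparing them with the parentals, only the fl allele has switched, so fl is the middle locus and the order is f – fl – j.
f–fl: (235 + 37)/1211 = 0.2246; fl–j: (190 + 37)/1211 = 0.1874.
Expected DCO frequency = 0.2246 × 0.1874 ≈ 0.04209; observed = 37/1211 ≈ 0.03055.
Coefficient of coincidence = 0.03055/0.04209 ≈ 0.73; interference = 1 − 0.73 = 0.27.

0.27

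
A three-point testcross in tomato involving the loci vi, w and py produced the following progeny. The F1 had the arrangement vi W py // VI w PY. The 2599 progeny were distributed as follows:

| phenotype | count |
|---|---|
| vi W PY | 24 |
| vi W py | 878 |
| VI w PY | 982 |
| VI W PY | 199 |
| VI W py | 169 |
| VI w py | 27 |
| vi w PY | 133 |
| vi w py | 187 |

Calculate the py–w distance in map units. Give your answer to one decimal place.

16.8 map units

The two rarest classes, vi W PY and VI w py, are the double crossovers. Comparing them with the parentals, only the py allele has switched, so py is the middle locus and the order is w – py – vi.
Crossovers in the w–py interval produce the single-crossover classes vi w py and VI W PY (187 + 199 = 386) plus the double crossovers (51).
RF(w–py) = (386 + 51) / 2599 = 437/2599 = 0.1681 → 16.8 map units.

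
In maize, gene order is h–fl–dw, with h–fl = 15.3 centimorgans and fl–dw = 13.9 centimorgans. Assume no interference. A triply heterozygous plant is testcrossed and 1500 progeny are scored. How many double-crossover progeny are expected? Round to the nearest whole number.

32

Map distances give recombination frequencies of 0.153 and 0.139 for the two intervals.
With no interference, expected double-crossover frequency = 0.153 × 0.139 = 0.02127.
Expected number = 0.02127 × 1500 = 31.90 ≈ 32.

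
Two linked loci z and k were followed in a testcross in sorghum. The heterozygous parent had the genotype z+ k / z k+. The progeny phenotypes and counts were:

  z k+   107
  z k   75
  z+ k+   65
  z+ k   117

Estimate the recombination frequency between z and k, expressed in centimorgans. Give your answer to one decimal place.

38.5 centimorgans

The recombinant classes are z+ k+ and z k: 65 + 75 = 140.
Recombination frequency = 140/364 = 0.3846 ≈ 38.5%, i.e. 38.5 centimorgans.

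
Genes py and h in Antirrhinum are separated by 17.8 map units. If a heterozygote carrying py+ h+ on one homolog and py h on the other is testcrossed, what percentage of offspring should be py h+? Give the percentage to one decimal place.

A map distance of 17.8 map units corresponds to a recombination frequency of 0.178.
The F1 is py+ h+ / py h, so py h+ is a recombinant gamete class with expected frequency r/2 = 0.178/2 = 0.0890.
That is 0.0890 = 8.9% of the progeny.

8.9%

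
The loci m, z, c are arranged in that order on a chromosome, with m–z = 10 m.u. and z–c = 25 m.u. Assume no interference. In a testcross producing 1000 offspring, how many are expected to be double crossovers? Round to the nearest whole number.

25

Map distances give recombination frequencies of 0.100 and 0.250 for the two intervals.
With no interference, expected double-crossover frequency = 0.100 × 0.250 = 0.02500.
Expected number = 0.02500 × 1000 = 25.00 ≈ 25.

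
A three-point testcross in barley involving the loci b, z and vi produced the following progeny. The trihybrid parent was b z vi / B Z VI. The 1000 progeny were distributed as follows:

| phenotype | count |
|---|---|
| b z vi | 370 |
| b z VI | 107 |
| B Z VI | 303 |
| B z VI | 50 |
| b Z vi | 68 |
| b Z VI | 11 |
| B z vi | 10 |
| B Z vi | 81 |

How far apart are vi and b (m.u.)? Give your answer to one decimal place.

20.9 m.u.

The two rarest classes, B z vi and b Z VI, are the double crossovers. Comparing them with the parentals, only the b allele has switched, so b is the middle locus and the order is z – b – vi.
Crossovers in the b–vi interval produce the single-crossover classes b z VI and B Z vi (107 + 81 = 188) plus the double crossovers (21).
RF(b–vi) = (188 + 21) / 1000 = 209/1000 = 0.2090 → 20.9 m.u.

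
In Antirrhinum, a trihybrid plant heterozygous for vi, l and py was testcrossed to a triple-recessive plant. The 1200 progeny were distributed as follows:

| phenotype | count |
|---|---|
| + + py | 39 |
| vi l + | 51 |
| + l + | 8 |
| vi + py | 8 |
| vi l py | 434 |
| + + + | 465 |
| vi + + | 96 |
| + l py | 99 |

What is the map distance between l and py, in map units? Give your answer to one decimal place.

8.8 map units

The two most frequent reciprocal classes, vi l py and + + +, are the parental types, so the F1 was vi l py / + + +.
The two rarest classes, vi + py and + l +, are the double crossovers. Comparing them with the parentals, only the l allele has switched, so l is the middle locus and the order is py – l – vi.
Crossovers in the py–l interval produce the single-crossover classes vi l + and + + py (51 + 39 = 90) plus the double crossovers (16).
RF(py–l) = (90 + 16) / 1200 = 106/1200 = 0.0883 → 8.8 map units.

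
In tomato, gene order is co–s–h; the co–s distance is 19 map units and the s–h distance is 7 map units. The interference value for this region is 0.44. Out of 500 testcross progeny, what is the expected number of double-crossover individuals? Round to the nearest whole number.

4

Map distances give recombination frequencies of 0.190 and 0.070 for the two intervals.
With interference 0.44 (so coincidence = 0.56), expected double-crossover frequency = 0.190 × 0.070 × 0.56 = 0.00745.
Expected number = 0.00745 × 500 = 3.72 ≈ 4.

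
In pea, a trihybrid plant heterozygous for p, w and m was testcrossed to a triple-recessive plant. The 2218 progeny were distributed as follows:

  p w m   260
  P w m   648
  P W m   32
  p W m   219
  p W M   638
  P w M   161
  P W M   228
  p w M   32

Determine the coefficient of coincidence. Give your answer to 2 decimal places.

The two most frequent reciprocal classes, p W M and P w m, are the parental types, so the F1 was p W M / P w m.
The two rarest classes, p w M and P W m, are the double crossovers. Comparing them with the parentals, only the w allele has switched, so w is the middle locus and the order is p – w – m.
p–w: (488 + 64)/2218 = 0.2489; w–m: (380 + 64)/2218 = 0.2002.
Expected DCO frequency = 0.2489 × 0.2002 ≈ 0.04983; observed = 64/2218 ≈ 0.02885.
Coefficient of coincidence = 0.02885/0.04983 ≈ 0.58.

0.58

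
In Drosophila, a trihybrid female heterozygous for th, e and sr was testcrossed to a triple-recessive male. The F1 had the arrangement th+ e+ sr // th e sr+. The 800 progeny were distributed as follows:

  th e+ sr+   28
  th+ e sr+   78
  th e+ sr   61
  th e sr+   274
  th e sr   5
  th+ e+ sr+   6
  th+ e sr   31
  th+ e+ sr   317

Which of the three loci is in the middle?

sr

The two rarest classes, th+ e+ sr+ and th e sr, are the double crossovers. Comparing them with the parentals, only the sr allele has switched, so sr is the middle locus and the order is e – sr – th.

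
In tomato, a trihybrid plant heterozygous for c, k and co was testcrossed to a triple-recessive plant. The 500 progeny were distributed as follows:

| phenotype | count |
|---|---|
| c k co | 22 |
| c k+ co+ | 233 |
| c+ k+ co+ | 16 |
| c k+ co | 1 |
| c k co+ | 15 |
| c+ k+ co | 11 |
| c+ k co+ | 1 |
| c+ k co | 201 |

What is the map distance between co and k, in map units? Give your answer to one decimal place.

5.6 map units

The two most frequent reciprocal classes, c k+ co+ and c+ k co, are the parental types, so the F1 was c k+ co+ / c+ k co.
The two rarest classes, c k+ co and c+ k co+, are the double crossovers. Comparing them with the parentals, only the co allele has switched, so co is the middle locus and the order is k – co – c.
Crossovers in the k–co interval produce the single-crossover classes c k co+ and c+ k+ co (15 + 11 = 26) plus the double crossovers (2).
RF(k–co) = (26 + 2) / 500 = 28/500 = 0.0560 → 5.6 map units.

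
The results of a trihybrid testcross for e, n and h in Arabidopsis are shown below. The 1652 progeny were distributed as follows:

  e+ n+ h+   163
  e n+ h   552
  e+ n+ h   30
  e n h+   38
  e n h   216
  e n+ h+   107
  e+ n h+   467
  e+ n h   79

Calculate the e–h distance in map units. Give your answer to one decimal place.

15.4 map units

The two most frequent reciprocal classes, e+ n h+ and e n+ h, are the parental types, so the F1 was e+ n h+ / e n+ h.
The two rarest classes, e n h+ and e+ n+ h, are the double crossovers. Comparing them with the parentals, only the e allele has switched, so e is the middle locus and the order is n – e – h.
Crossovers in the e–h interval produce the single-crossover classes e+ n h and e n+ h+ (79 + 107 = 186) plus the double crossovers (68).
RF(e–h) = (186 + 68) / 1652 = 254/1652 = 0.1538 → 15.4 map units.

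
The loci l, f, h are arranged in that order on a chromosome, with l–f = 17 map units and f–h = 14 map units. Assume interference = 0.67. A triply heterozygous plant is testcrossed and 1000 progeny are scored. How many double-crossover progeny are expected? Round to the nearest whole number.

Map distances give recombination frequencies of 0.170 and 0.140 for the two intervals.
With interference 0.67 (so coincidence = 0.33), expected double-crossover frequency = 0.170 × 0.140 × 0.33 = 0.00785.
Expected number = 0.00785 × 1000 = 7.85 ≈ 8.

8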